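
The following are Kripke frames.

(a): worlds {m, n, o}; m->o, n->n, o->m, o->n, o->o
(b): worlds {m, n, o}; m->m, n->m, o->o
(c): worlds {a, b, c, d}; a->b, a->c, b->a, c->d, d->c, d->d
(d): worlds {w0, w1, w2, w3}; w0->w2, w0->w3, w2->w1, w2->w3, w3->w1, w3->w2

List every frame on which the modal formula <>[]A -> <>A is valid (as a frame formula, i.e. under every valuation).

(a), (b)

Frame correspondent (Sahlqvist): forall x forall y (xRy -> exists w (yRw & xRw)) — i.e. a generalized confluence (Geach) condition.
(a): satisfies the condition.
(b): satisfies the condition.
(c): fails — aRb but no w with bRw and aRw.
(d): fails — w2Rw1 but no w with w1Rw and w2Rw.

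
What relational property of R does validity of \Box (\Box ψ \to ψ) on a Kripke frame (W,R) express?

Suppose □(□ψ→ψ) is valid. Take Rxy and set V(ψ)={w : Ryw}. Then at y, □ψ holds; since □(□ψ→ψ) at x, □ψ→ψ at y, so ψ at y, i.e. Ryy.
Conversely, on a frame with shift-reflexivity the schema holds at every world under every valuation.
Frame condition: \forall x \forall y (Rxy \to Ryy).

shift-reflexivity: \forall x \forall y (Rxy \to Ryy)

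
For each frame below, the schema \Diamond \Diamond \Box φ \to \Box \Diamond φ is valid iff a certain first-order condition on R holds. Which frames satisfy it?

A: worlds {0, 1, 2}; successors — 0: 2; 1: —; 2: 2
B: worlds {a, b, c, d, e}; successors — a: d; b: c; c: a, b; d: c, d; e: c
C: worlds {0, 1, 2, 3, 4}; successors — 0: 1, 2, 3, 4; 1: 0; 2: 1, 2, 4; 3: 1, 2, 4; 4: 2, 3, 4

A

Frame correspondent (Sahlqvist): \forall x \forall y \forall z ((x R^2 y \wedge xRz) \to \exists w (yRw \wedge zRw)) — i.e. a generalized confluence (Geach) condition.
A: ✓.
B: fails — aR²c, aRd but no w with cRw and dRw.
C: fails — 0R²0, 0R1 but no w with 0Rw and 1Rw.
Valid on: A.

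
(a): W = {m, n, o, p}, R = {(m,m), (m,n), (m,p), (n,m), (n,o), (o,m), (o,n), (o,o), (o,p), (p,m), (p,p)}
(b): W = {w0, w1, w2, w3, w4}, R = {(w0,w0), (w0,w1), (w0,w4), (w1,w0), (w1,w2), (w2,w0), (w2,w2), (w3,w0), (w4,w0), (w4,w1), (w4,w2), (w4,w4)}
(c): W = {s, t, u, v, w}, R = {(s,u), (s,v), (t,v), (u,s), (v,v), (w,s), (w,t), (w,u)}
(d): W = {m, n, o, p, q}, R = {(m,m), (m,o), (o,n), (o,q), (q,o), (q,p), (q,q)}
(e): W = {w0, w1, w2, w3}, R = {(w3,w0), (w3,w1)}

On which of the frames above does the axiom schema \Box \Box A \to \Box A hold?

Frame correspondent (Sahlqvist): \forall x \forall y (Rxy \to \exists z (Rxz \wedge Rzy)) — i.e. density.
(a): satisfies the condition.
(b): satisfies the condition.
(c): fails — Rwt but no z with Rwz and Rzt.
(d): fails — Ron but no z with Roz and Rzn.
(e): fails — Rw3w1 but no z with Rw3z and Rzw1.

(a), (b)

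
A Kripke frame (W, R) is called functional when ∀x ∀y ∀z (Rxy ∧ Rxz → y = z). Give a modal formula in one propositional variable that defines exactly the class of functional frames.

◇p → □p

The condition is partial functionality. The CD schema ◇p → □p defines it.
Suppose ◇p→□p is valid. Take Rxy, Rxz and set V(p)={y}. Then ◇p at x, so □p at x, so p at z, i.e. z=y.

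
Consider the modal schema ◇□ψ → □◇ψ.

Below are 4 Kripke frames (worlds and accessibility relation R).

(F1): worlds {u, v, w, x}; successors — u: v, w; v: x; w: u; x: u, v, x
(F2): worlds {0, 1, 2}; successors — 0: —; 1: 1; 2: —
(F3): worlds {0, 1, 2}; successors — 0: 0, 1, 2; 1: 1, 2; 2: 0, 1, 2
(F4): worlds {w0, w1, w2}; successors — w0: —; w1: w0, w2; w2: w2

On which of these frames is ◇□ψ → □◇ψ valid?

(F2), (F3)

Frame correspondent (Sahlqvist): ∀x ∀y ∀z (Rxy ∧ Rxz → ∃w (Ryw ∧ Rzw)) — i.e. convergence.
(F1): fails — Ruv and Ruw but v and w have no common successor.
(F2): holds.
(F3): holds.
(F4): fails — Rw1w2 and Rw1w0 but w2 and w0 have no common successor.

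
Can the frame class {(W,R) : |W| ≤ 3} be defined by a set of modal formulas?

Any modally definable frame class is closed under disjoint unions.
Any modal formula valid on each of 4 disjoint one-world frames is valid on their disjoint union (validity is preserved under disjoint unions). Each one-world frame has |W|=1≤3, but the union has |W|=4.
So no modal formula (or set of formulas) defines exactly the |W|≤3 frames.

Not modally definable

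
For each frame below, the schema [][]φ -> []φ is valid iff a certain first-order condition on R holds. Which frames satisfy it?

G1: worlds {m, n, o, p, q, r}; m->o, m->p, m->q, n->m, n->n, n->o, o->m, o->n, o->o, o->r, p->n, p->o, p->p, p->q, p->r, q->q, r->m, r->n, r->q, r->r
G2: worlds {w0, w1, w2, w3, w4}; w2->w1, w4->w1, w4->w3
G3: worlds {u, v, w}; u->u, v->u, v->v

This is the axiom for density; its first-order frame correspondent is forall x forall y (Rxy -> exists z (Rxz & Rzy)).
G1: condition met.
G2: fails — Rw4w3 but no z with Rw4z and Rzw3.
G3: condition met.

G1, G3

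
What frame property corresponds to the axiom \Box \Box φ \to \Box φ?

This schema is the C4 axiom.
Its frame correspondent is density — \forall x \forall y (Rxy \to \exists z (Rxz \wedge Rzy)).

density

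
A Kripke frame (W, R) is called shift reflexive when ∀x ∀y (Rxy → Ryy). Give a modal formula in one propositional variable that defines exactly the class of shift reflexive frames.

A defining formula is □(□s → s) (the T□ axiom).

□(□s → s)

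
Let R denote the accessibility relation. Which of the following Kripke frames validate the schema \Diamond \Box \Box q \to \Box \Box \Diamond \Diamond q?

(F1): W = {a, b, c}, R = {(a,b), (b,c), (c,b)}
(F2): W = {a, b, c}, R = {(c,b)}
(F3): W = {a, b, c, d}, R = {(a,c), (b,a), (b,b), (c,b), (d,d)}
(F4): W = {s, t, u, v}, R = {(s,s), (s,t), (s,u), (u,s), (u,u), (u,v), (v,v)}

(F2), (F3)

Frame correspondent (Sahlqvist): \forall x \forall y \forall z ((xRy \wedge x R^2 z) \to \exists w (y R^2 w \wedge z R^2 w)) — i.e. a generalized confluence (Geach) condition.
(F1): fails — aRb, aR²c but no w with bR²w and cR²w.
(F2): condition met.
(F3): condition met.
(F4): fails — sRs, sR²t but no w with sR²w and tR²w.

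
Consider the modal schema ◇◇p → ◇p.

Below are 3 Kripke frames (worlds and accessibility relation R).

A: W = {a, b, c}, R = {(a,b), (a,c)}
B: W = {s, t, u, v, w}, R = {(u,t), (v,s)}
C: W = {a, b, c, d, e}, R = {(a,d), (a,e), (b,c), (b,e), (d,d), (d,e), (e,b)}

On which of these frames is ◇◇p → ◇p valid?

Frame correspondent (Sahlqvist): ∀x ∀y ∀z (Rxy ∧ Ryz → Rxz) — i.e. transitivity.
A: holds.
B: holds.
C: fails — Reb and Rbc but not Rec.

A, B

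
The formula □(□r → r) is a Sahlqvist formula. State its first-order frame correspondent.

shift-reflexivity

This is the T□ axiom.
Its frame correspondent is shift-reflexivity — ∀x ∀y (Rxy → Ryy).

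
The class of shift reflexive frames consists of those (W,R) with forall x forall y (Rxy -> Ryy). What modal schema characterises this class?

□(□r → r)

This is shift-reflexivity; the standard corresponding axiom is T□: □(□r → r).
Suppose □(□r→r) is valid. Take Rxy and set V(r)={w : Ryw}. Then at y, □r holds; since □(□r→r) at x, □r→r at y, so r at y, i.e. Ryy.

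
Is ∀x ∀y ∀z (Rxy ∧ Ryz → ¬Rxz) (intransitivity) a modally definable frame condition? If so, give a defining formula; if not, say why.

Modal frame validity is preserved under surjective bounded morphisms.
The 7-cycle (worlds s,t,u,v,w,x,y with s→t→u→v→w→x→y→s) is intransitive. Mapping every world to a single reflexive point • is a surjective bounded morphism; the reflexive point is not intransitive (R••∧R•• but R••).
Hence intransitivity is not modally definable.

No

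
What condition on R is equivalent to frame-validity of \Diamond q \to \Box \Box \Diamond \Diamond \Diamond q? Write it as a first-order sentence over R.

\forall x \forall y \forall z ((xRy \wedge x R^2 z) \to \exists w (y = w \wedge z R^3 w))

This is a Sahlqvist (Geach-type) schema ◇^1□^0q → □^2◇^3q.
First-order correspondent: \forall x \forall y \forall z ((xRy \wedge x R^2 z) \to \exists w (y = w \wedge z R^3 w)).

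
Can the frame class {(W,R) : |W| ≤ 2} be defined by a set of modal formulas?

Modal frame validity is preserved under disjoint unions.
Any modal formula valid on each of 3 disjoint one-world frames is valid on their disjoint union (validity is preserved under disjoint unions). Each one-world frame has |W|=1≤2, but the union has |W|=3.
Hence having at most 2 worlds is not modally definable.

No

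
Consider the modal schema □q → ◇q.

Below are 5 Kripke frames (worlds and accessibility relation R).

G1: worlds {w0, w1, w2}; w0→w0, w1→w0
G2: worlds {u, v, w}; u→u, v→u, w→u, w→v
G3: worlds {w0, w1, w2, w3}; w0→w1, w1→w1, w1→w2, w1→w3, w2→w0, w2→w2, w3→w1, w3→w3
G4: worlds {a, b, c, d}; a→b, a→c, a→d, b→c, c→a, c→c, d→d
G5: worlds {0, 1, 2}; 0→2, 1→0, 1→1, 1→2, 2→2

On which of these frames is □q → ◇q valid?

G2, G3, G4, G5

Frame correspondent (Sahlqvist): ∀x ∃y Rxy — i.e. seriality.
G1: fails — world w2 has no successor.
G2: satisfies the condition.
G3: satisfies the condition.
G4: satisfies the condition.
G5: satisfies the condition.
Valid on: G2, G3, G4, G5.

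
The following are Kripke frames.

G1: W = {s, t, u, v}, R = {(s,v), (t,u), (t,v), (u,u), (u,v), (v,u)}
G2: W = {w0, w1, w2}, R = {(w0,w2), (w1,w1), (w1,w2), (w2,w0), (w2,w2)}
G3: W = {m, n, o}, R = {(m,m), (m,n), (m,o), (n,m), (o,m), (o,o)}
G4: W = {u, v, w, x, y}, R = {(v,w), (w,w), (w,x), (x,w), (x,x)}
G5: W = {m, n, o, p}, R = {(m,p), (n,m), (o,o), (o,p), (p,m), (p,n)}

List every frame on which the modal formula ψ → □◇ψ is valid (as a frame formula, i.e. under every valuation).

This is the axiom for symmetry; its first-order frame correspondent is ∀x ∀y (Rxy → Ryx).
G1: fails — Rtv but not Rvt.
G2: fails — Rw1w2 but not Rw2w1.
G3: satisfies the condition.
G4: fails — Rvw but not Rwv.
G5: fails — Rop but not Rpo.

G3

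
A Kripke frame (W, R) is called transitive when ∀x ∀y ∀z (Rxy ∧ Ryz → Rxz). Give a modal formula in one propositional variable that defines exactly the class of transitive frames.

□r → □□r

The condition is transitivity. The 4 schema □r → □□r defines it.
Suppose □r→□□r is valid. Take Rxy, Ryz and set V(r)={w : Rxw}. Then □r at x, so □□r at x, so □r at y, so r at z, i.e. Rxz.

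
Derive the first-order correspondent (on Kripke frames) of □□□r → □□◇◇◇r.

This is a Sahlqvist (Geach-type) schema ◇^0□^3r → □^2◇^3r.
First-order correspondent: ∀x ∀z (xR²z → ∃w (xR³w ∧ zR³w)).

∀x ∀z (xR²z → ∃w (xR³w ∧ zR³w))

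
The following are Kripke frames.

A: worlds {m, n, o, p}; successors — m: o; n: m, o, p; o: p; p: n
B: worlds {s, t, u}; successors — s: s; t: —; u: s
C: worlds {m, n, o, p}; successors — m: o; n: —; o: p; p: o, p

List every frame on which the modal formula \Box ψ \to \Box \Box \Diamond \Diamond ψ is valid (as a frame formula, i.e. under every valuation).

Frame correspondent (Sahlqvist): \forall x \forall z (x R^2 z \to \exists w (xRw \wedge z R^2 w)) — i.e. a generalized confluence (Geach) condition.
A: fails — nR²o but no w with nRw and oR²w.
B: condition met.
C: condition met.

B, C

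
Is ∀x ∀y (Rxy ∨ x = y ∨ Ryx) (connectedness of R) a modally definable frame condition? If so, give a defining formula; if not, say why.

Modal frame validity is preserved under disjoint unions.
Take 4 disjoint single-world reflexive frames: each is trivially connected, but their disjoint union has 4 worlds with no edge between distinct components, so it is not connected.
So the class is not modally definable.

No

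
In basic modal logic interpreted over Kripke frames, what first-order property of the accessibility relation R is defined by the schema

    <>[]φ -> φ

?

symmetry: forall x forall y (Rxy -> Ryx)

Replacing φ by ¬φ and contraposing gives the equivalent schema φ → □◇φ.
Suppose φ→□◇φ is valid. Take Rxy and set V(φ)={x}. Then φ at x, so □◇φ at x, so ◇φ at y, so some z with Ryz has φ; z=x, i.e. Ryx.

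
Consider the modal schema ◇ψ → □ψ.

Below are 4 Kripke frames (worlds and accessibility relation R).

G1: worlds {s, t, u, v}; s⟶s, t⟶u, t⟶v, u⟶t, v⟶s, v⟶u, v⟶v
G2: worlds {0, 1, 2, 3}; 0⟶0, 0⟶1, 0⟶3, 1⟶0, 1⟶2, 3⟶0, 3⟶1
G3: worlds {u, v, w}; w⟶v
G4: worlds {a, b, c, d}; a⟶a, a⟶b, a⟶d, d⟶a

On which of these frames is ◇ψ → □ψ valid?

The schema corresponds to partial functionality: ∀x ∀y ∀z (Rxy ∧ Rxz → y = z).
G1: fails — t sees both u and v.
G2: fails — 0 sees both 0 and 1.
G3: condition met.
G4: fails — a sees both a and b.

G3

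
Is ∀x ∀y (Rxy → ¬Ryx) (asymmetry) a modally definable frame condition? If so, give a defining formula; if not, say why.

No

If a class were modally definable it would be closed under surjective bounded morphisms (Goldblatt–Thomason).
The 5-cycle (worlds a,b,c,d,e with a→b→c→d→e→a) is asymmetric. Mapping every world to a single reflexive point • is a surjective bounded morphism, and the reflexive point is not asymmetric (R•• but asymmetry requires ¬R••).
So no modal formula (or set of formulas) defines exactly the asymmetric frames.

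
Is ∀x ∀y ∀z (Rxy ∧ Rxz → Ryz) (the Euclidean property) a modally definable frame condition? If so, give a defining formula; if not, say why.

This is a Sahlqvist condition; the 5 axiom ◇r → □◇r defines it.
Suppose ◇r→□◇r is valid. Take Rxy, Rxz and set V(r)={y}. Then ◇r at x, so □◇r at x, so ◇r at z, so some w with Rzw has r; w=y, i.e. Rzy. By symmetry of the argument, Ryz.

Yes, by ◇r → □◇r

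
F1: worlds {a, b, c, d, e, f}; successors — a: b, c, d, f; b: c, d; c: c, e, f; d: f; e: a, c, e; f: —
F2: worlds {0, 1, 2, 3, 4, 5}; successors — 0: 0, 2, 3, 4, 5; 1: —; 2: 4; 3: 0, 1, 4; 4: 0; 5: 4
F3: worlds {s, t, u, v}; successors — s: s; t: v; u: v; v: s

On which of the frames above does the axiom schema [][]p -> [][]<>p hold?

This is the axiom for a generalized confluence (Geach) condition; its first-order frame correspondent is forall x forall z (x R^2 z -> exists w (x R^2 w & zRw)).
F1: fails — aR²f but no w with aR²w and fRw.
F2: fails — 0R²1 but no w with 0R²w and 1Rw.
F3: condition met.
Valid on: F3.

F3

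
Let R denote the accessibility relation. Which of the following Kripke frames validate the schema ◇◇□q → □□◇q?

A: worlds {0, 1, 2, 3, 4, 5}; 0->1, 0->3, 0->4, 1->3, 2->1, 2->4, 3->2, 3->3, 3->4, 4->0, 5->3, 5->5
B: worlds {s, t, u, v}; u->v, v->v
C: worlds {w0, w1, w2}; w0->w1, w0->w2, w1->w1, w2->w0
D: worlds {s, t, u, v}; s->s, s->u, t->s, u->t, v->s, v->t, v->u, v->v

B

This is the axiom for a generalized confluence (Geach) condition; its first-order frame correspondent is ∀x ∀y ∀z ((xR²y ∧ xR²z) → ∃w (yRw ∧ zRw)).
A: fails — 0R²0, 0R²4 but no w with 0Rw and 4Rw.
B: ✓.
C: fails — w2R²w1, w2R²w2 but no w with w1Rw and w2Rw.
D: fails — sR²s, sR²u but no w with sRw and uRw.
Valid on: B.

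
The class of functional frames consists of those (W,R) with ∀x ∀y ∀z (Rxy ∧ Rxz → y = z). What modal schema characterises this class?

This is partial functionality; the standard corresponding axiom is CD: ◇p → □p.
Suppose ◇p→□p is valid. Take Rxy, Rxz and set V(p)={y}. Then ◇p at x, so □p at x, so p at z, i.e. z=y.

◇p → □p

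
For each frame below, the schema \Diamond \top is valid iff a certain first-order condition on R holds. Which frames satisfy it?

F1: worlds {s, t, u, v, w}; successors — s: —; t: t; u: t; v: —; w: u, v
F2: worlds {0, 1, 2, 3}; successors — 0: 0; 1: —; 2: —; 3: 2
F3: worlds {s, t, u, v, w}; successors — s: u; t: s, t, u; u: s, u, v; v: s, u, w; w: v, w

F3

Frame correspondent (Sahlqvist): \forall x \exists y Rxy — i.e. seriality.
F1: fails — world s has no successor.
F2: fails — world 1 has no successor.
F3: condition met.
Valid on: F3.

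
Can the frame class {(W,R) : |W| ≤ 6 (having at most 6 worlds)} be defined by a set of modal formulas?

Not modally definable

Modal frame validity is preserved under disjoint unions.
Any modal formula valid on each of 7 disjoint one-world frames is valid on their disjoint union (validity is preserved under disjoint unions). Each one-world frame has |W|=1≤6, but the union has |W|=7.
Hence having at most 6 worlds is not modally definable.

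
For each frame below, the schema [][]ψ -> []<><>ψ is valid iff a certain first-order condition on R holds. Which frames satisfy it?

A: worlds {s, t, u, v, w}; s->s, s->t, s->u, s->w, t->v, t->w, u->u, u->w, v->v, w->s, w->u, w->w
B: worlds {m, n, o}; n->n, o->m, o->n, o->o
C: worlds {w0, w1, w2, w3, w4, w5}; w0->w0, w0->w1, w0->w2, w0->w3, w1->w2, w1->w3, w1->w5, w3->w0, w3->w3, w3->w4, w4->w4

A

This is the axiom for a generalized confluence (Geach) condition; its first-order frame correspondent is forall x forall z (xRz -> exists w (x R^2 w & z R^2 w)).
A: satisfies the condition.
B: fails — oRm but no w with oR²w and mR²w.
C: fails — w0Rw2 but no w with w0R²w and w2R²w.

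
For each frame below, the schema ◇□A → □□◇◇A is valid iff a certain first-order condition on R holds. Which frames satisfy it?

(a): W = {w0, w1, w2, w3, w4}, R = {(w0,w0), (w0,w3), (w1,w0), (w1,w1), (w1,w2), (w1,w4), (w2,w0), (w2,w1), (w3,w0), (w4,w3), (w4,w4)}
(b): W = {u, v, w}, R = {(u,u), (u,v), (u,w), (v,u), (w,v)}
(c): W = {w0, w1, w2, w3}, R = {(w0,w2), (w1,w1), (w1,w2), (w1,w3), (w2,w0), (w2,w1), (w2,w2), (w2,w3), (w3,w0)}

(a)

The schema corresponds to a generalized confluence (Geach) condition: ∀x ∀y ∀z ((xRy ∧ xR²z) → ∃w (yRw ∧ zR²w)).
(a): condition met.
(b): fails — uRw, uR²w but no t with wRt and wR²t.
(c): fails — w1Rw3, w1R²w3 but no w with w3Rw and w3R²w.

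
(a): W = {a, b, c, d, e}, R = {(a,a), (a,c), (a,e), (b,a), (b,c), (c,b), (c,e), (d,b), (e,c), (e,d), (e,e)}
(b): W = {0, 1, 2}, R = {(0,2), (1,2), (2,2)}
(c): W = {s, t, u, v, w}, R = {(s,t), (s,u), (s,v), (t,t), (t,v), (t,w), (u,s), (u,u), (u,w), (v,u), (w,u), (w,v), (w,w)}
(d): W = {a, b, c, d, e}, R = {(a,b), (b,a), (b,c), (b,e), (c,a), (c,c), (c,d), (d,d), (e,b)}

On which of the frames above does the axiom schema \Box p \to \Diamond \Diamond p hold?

Frame correspondent (Sahlqvist): \forall x \exists w (xRw \wedge x R^2 w) — i.e. a generalized confluence (Geach) condition.
(a): fails — at d but no w with dRw and dR²w.
(b): satisfies the condition.
(c): satisfies the condition.
(d): fails — at a but no w with aRw and aR²w.

(b), (c)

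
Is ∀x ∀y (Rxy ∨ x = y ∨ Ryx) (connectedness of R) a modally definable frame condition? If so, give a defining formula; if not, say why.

Modal frame validity is preserved under disjoint unions.
Take 3 disjoint single-world reflexive frames: each is trivially connected, but their disjoint union has 3 worlds with no edge between distinct components, so it is not connected.
So the class is not modally definable.

No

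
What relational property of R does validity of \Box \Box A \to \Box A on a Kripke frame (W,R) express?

This is the C4 axiom.
It corresponds to density: \forall x \forall y (Rxy \to \exists z (Rxz \wedge Rzy)).

density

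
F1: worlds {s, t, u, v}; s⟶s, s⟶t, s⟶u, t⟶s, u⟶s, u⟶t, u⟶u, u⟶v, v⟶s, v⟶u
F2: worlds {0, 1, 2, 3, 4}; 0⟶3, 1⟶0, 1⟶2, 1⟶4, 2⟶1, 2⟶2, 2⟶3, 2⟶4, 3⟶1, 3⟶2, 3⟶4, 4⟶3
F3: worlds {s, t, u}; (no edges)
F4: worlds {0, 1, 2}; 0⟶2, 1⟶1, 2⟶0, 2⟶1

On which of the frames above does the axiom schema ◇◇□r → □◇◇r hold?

Frame correspondent (Sahlqvist): ∀x ∀y ∀z ((xR²y ∧ xRz) → ∃w (yRw ∧ zR²w)) — i.e. a generalized confluence (Geach) condition.
F1: condition met.
F2: fails — 1R²4, 1R0 but no w with 4Rw and 0R²w.
F3: condition met.
F4: condition met.

F1, F3, F4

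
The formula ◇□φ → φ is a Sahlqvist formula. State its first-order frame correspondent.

This is frame-equivalent to φ → □◇φ (substitute ¬φ for φ and contrapose).
Suppose φ→□◇φ is valid. Take Rxy and set V(φ)={x}. Then φ at x, so □◇φ at x, so ◇φ at y, so some z with Ryz has φ; z=x, i.e. Ryx.
The converse is a direct semantic check.
Frame condition: ∀x ∀y (Rxy → Ryx).

symmetry: ∀x ∀y (Rxy → Ryx)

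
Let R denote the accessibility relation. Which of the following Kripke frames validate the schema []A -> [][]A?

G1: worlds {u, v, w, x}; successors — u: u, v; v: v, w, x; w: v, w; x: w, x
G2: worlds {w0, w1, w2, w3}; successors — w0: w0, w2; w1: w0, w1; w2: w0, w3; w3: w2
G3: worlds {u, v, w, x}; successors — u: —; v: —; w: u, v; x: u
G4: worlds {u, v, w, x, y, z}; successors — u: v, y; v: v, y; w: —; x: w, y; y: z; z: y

The schema corresponds to transitivity: forall x forall y forall z (Rxy & Ryz -> Rxz).
G1: fails — Ruv and Rvw but not Ruw.
G2: fails — Rw1w0 and Rw0w2 but not Rw1w2.
G3: ✓.
G4: fails — Rzy and Ryz but not Rzz.
Valid on: G3.

G3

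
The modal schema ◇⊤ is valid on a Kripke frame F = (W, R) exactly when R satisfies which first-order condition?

Seriality

◇⊤ holds at w iff w has a successor, so frame-validity of ◇⊤ is exactly seriality. Equivalently via □A → ◇A:
Suppose □A→◇A is valid. At any x set V(A)=W. Then □A at x, so ◇A at x, so x has a successor.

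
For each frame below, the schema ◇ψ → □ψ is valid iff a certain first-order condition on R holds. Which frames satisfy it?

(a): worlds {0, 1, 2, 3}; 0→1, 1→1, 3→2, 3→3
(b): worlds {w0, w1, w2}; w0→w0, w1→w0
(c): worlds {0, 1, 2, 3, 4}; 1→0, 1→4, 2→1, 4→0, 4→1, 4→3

The schema corresponds to partial functionality: ∀x ∀y ∀z (Rxy ∧ Rxz → y = z).
(a): fails — 3 sees both 2 and 3.
(b): holds.
(c): fails — 1 sees both 0 and 4.
Valid on: (b).

(b)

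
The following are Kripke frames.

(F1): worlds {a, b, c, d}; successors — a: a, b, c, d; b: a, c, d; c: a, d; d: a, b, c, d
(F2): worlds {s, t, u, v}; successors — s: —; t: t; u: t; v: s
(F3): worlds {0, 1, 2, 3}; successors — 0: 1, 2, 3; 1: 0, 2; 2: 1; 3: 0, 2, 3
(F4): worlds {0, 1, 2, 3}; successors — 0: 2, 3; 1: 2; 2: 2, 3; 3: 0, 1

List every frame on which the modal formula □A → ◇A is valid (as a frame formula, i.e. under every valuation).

The schema corresponds to seriality: ∀x ∃y Rxy.
(F1): ✓.
(F2): fails — world s has no successor.
(F3): ✓.
(F4): ✓.
Valid on: (F1), (F3), (F4).

(F1), (F3), (F4)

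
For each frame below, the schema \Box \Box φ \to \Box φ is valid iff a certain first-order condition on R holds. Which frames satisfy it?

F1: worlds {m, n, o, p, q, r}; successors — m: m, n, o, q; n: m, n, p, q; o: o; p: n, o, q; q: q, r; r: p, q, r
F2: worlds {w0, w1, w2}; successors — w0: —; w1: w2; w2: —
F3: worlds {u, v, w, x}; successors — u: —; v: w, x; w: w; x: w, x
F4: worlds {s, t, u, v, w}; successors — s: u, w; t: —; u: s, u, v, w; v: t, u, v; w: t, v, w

This is the axiom for density; its first-order frame correspondent is \forall x \forall y (Rxy \to \exists z (Rxz \wedge Rzy)).
F1: satisfies the condition.
F2: fails — Rw1w2 but no z with Rw1z and Rzw2.
F3: satisfies the condition.
F4: satisfies the condition.
Valid on: F1, F3, F4.

F1, F3, F4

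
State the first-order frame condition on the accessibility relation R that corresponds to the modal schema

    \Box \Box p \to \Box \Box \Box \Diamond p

This is a Sahlqvist (Geach-type) schema ◇^0□^2p → □^3◇^1p.
Minimal-valuation argument: fix x; take any y with xR^0y and any z with xR^3z. Set V(p) to the set of worlds R-reachable from y in exactly 2 steps. Then □^2p holds at y, so the antecedent holds at x; validity forces ◇^1p at z, giving a w with zR^1w and yR^2w.
First-order correspondent: \forall x \forall z (x R^3 z \to \exists w (x R^2 w \wedge zRw)).

\forall x \forall z (x R^3 z \to \exists w (x R^2 w \wedge zRw))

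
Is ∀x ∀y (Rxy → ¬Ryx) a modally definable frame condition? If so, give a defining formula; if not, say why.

Not definable by any modal formula

Modal frame validity is preserved under surjective bounded morphisms.
The 5-cycle (worlds 0,1,2,3,4 with 0→1→2→3→4→0) is asymmetric. Mapping every world to a single reflexive point • is a surjective bounded morphism, and the reflexive point is not asymmetric (R•• but asymmetry requires ¬R••).
So no modal formula (or set of formulas) defines exactly the asymmetric frames.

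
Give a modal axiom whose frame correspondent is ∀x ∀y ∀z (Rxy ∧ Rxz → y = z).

◇p → □p

The condition is partial functionality. The CD schema ◇p → □p defines it.
Suppose ◇p→□p is valid. Take Rxy, Rxz and set V(p)={y}. Then ◇p at x, so □p at x, so p at z, i.e. z=y.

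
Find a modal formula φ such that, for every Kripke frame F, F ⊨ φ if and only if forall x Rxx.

□q → q

This is reflexivity; the standard corresponding axiom is T: □q → q.
Suppose □q→q is valid. At any x set V(q)={w : Rxw}. Then □q holds at x, so q holds at x, i.e. Rxx.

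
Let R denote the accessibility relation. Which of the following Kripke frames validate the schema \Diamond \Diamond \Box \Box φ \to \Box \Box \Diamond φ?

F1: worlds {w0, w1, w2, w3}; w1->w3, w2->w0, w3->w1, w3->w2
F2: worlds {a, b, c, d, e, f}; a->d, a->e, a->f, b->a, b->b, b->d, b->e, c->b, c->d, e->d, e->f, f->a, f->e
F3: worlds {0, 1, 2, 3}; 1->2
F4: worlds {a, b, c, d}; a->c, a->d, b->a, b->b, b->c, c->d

F3

This is the axiom for a generalized confluence (Geach) condition; its first-order frame correspondent is \forall x \forall y \forall z ((x R^2 y \wedge x R^2 z) \to \exists w (y R^2 w \wedge zRw)).
F1: fails — w1R²w1, w1R²w1 but no w with w1R²w and w1Rw.
F2: fails — aR²a, aR²d but no w with aR²w and dRw.
F3: condition met.
F4: fails — aR²d, aR²d but no w with dR²w and dRw.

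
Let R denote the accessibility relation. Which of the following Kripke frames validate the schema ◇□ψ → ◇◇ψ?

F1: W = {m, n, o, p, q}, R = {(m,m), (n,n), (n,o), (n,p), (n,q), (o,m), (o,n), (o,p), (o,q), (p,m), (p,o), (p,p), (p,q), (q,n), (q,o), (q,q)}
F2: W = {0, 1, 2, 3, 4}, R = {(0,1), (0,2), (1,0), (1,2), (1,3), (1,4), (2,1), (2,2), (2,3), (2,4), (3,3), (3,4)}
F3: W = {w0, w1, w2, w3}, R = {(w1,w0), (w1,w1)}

F1

This is the axiom for a generalized confluence (Geach) condition; its first-order frame correspondent is ∀x ∀y (xRy → ∃w (yRw ∧ xR²w)).
F1: holds.
F2: fails — 1R4 but no w with 4Rw and 1R²w.
F3: fails — w1Rw0 but no w with w0Rw and w1R²w.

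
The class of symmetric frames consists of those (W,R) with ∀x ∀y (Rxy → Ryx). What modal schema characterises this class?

r → □◇r

The condition is symmetry. The B schema r → □◇r defines it.
Suppose r→□◇r is valid. Take Rxy and set V(r)={x}. Then r at x, so □◇r at x, so ◇r at y, so some z with Ryz has r; z=x, i.e. Ryx.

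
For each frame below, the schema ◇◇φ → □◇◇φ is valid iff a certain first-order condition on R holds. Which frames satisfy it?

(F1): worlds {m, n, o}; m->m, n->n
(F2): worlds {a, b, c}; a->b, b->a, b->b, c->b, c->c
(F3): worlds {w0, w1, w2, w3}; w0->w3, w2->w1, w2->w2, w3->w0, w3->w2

(F1)

The schema corresponds to a generalized confluence (Geach) condition: ∀x ∀y ∀z ((xR²y ∧ xRz) → ∃w (y = w ∧ zR²w)).
(F1): condition met.
(F2): fails — cR²c, cRb but no w with c=w and bR²w.
(F3): fails — w0R²w0, w0Rw3 but no w with w0=w and w3R²w.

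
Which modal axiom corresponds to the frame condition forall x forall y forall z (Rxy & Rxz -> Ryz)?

◇p → □◇p

The condition is the Euclidean property. The 5 schema ◇p → □◇p defines it.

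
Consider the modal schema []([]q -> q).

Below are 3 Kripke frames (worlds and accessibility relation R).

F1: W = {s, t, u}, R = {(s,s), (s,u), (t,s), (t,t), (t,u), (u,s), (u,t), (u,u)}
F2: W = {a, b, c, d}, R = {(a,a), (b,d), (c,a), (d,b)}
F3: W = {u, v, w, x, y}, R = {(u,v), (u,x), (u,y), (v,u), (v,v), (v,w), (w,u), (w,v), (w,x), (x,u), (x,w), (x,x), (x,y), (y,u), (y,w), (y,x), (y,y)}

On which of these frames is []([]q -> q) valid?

This is the axiom for shift-reflexivity; its first-order frame correspondent is forall x forall y (Rxy -> Ryy).
F1: holds.
F2: fails — Rdb but not Rbb.
F3: fails — Rxw but not Rww.
Valid on: F1.

F1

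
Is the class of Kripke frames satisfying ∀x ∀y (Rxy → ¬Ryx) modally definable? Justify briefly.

Any modally definable frame class is closed under surjective bounded morphisms.
The 5-cycle (worlds 0,1,2,3,4 with 0→1→2→3→4→0) is asymmetric. Mapping every world to a single reflexive point • is a surjective bounded morphism, and the reflexive point is not asymmetric (R•• but asymmetry requires ¬R••).
Hence asymmetry is not modally definable.

No — not modally definable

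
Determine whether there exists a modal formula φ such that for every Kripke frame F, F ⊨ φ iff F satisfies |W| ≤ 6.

No — not modally definable

If a class were modally definable it would be closed under disjoint unions (Goldblatt–Thomason).
Any modal formula valid on each of 7 disjoint one-world frames is valid on their disjoint union (validity is preserved under disjoint unions). Each one-world frame has |W|=1≤6, but the union has |W|=7.
So the class is not modally definable.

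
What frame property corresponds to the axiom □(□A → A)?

Suppose □(□A→A) is valid. Take Rxy and set V(A)={w : Ryw}. Then at y, □A holds; since □(□A→A) at x, □A→A at y, so A at y, i.e. Ryy.
The converse is a direct semantic check.
Frame condition: ∀x ∀y (Rxy → Ryy).

shift-reflexivity: ∀x ∀y (Rxy → Ryy)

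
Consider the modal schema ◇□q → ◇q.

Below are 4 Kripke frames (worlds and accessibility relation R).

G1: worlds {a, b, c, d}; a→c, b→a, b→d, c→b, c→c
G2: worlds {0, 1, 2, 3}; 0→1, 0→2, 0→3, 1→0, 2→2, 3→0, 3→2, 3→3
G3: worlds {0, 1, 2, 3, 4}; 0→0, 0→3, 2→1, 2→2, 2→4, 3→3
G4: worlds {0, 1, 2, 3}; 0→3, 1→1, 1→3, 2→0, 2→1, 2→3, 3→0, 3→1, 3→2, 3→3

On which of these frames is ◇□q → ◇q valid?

G4

Frame correspondent (Sahlqvist): ∀x ∀y (xRy → ∃w (yRw ∧ xRw)) — i.e. a generalized confluence (Geach) condition.
G1: fails — bRa but no w with aRw and bRw.
G2: fails — 0R1 but no w with 1Rw and 0Rw.
G3: fails — 2R1 but no w with 1Rw and 2Rw.
G4: ✓.
Valid on: G4.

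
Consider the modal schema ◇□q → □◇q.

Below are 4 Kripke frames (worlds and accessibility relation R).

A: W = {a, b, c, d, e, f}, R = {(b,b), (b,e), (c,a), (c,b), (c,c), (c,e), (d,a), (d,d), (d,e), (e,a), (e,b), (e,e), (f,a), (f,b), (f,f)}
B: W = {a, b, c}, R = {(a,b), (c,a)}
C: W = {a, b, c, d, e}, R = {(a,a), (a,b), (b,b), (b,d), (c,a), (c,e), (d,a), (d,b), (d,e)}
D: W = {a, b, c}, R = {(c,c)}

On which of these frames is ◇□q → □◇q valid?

D

Frame correspondent (Sahlqvist): ∀x ∀y ∀z (Rxy ∧ Rxz → ∃w (Ryw ∧ Rzw)) — i.e. convergence.
A: fails — Rcc and Rca but c and a have no common successor.
B: fails — Rab and Rab but b and b have no common successor.
C: fails — Rce and Rce but e and e have no common successor.
D: satisfies the condition.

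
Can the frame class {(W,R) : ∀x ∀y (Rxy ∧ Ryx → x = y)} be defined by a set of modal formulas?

No

If a class were modally definable it would be closed under surjective bounded morphisms (Goldblatt–Thomason).
The 8-cycle (worlds a,b,c,d,e,f,g,h with a→b→c→d→e→f→g→h→a) is antisymmetric. Sending even-indexed worlds to a and odd-indexed worlds to b is a surjective bounded morphism onto the two-world frame with a↔b, which is not antisymmetric.
So no modal formula (or set of formulas) defines exactly the antisymmetric frames.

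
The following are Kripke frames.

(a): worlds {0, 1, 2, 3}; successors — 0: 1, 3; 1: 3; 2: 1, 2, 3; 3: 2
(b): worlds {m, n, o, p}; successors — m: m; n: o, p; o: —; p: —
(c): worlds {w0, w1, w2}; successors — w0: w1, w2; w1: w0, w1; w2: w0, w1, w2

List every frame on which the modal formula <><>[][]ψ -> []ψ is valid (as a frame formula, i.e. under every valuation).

The schema corresponds to a generalized confluence (Geach) condition: forall x forall y forall z ((x R^2 y & xRz) -> exists w (y R^2 w & z = w)).
(a): fails — 2R²1, 2R1 but no w with 1R²w and 1=w.
(b): satisfies the condition.
(c): satisfies the condition.
Valid on: (b), (c).

(b), (c)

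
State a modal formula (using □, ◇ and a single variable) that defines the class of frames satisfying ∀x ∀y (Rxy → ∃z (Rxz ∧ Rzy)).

□□p → □p

This is density; the standard corresponding axiom is C4: □□p → □p.
Suppose □□p→□p is valid. Take Rxy and set V(p)={w : xR²w}. Then □□p at x, so □p at x, so p at y, i.e. ∃z(Rxz∧Rzy).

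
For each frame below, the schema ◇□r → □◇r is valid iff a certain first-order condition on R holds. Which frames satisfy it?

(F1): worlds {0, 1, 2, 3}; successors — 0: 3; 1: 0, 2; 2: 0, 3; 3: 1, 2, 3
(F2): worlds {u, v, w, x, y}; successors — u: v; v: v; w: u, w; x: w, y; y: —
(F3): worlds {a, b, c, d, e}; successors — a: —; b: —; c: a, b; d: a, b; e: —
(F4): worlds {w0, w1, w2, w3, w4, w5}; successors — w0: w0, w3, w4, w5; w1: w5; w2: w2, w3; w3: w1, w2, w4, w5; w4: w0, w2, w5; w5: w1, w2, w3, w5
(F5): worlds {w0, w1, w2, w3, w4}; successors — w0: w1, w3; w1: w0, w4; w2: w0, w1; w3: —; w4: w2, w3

(F1)

Frame correspondent (Sahlqvist): ∀x ∀y ∀z (Rxy ∧ Rxz → ∃w (Ryw ∧ Rzw)) — i.e. convergence.
(F1): ✓.
(F2): fails — Rww and Rwu but w and u have no common successor.
(F3): fails — Rca and Rca but a and a have no common successor.
(F4): fails — Rw3w1 and Rw3w2 but w1 and w2 have no common successor.
(F5): fails — Rw0w1 and Rw0w3 but w1 and w3 have no common successor.
Valid on: (F1).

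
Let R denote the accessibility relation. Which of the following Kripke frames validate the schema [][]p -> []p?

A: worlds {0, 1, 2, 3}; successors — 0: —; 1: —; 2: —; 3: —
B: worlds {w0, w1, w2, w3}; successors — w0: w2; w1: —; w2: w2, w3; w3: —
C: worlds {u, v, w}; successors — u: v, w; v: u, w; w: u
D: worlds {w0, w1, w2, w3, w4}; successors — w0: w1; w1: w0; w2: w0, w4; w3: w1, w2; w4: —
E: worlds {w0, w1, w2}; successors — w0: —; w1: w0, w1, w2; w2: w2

A, B, E

This is the axiom for density; its first-order frame correspondent is forall x forall y (Rxy -> exists z (Rxz & Rzy)).
A: holds.
B: holds.
C: fails — Ruv but no z with Ruz and Rzv.
D: fails — Rw1w0 but no z with Rw1z and Rzw0.
E: holds.
Valid on: A, B, E.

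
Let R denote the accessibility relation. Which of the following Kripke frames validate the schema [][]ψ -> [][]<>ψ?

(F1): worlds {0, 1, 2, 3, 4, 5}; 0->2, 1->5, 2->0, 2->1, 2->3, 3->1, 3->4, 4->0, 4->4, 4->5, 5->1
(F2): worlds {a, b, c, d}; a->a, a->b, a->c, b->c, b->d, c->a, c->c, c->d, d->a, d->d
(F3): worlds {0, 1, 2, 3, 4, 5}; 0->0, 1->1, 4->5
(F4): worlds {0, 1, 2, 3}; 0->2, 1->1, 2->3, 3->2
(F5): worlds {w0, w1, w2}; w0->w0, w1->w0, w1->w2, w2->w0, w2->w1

This is the axiom for a generalized confluence (Geach) condition; its first-order frame correspondent is forall x forall z (x R^2 z -> exists w (x R^2 w & zRw)).
(F1): fails — 0R²0 but no w with 0R²w and 0Rw.
(F2): condition met.
(F3): condition met.
(F4): fails — 0R²3 but no w with 0R²w and 3Rw.
(F5): condition met.
Valid on: (F2), (F3), (F5).

(F2), (F3), (F5)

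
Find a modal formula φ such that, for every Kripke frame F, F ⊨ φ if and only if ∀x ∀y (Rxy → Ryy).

This is shift-reflexivity; the standard corresponding axiom is T□: □(□q → q).
Suppose □(□q→q) is valid. Take Rxy and set V(q)={w : Ryw}. Then at y, □q holds; since □(□q→q) at x, □q→q at y, so q at y, i.e. Ryy.

□(□q → q)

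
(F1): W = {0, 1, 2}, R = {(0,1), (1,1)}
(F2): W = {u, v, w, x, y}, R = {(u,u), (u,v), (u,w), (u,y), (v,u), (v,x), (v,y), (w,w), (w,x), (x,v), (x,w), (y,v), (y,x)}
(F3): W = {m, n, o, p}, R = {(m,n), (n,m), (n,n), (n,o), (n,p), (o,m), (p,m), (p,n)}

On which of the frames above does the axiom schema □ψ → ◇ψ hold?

The schema corresponds to seriality: ∀x ∃y Rxy.
(F1): fails — world 2 has no successor.
(F2): holds.
(F3): holds.

(F2), (F3)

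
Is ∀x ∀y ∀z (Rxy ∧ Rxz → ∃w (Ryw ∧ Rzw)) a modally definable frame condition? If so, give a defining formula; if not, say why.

The condition is convergence. A defining modal formula is ◇□p → □◇p.

Definable; ◇□p → □◇p defines it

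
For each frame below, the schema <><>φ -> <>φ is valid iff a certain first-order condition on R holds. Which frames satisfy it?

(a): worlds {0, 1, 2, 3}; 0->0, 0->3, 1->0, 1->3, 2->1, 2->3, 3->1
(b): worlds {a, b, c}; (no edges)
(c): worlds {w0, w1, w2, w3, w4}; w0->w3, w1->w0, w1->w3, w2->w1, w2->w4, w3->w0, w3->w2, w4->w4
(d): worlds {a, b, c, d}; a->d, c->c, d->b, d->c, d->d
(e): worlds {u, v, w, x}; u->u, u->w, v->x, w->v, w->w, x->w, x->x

(b)

This is the axiom for transitivity; its first-order frame correspondent is forall x forall y forall z (Rxy & Ryz -> Rxz).
(a): fails — R31 and R10 but not R30.
(b): ✓.
(c): fails — Rw3w2 and Rw2w4 but not Rw3w4.
(d): fails — Rad and Rdc but not Rac.
(e): fails — Rxw and Rwv but not Rxv.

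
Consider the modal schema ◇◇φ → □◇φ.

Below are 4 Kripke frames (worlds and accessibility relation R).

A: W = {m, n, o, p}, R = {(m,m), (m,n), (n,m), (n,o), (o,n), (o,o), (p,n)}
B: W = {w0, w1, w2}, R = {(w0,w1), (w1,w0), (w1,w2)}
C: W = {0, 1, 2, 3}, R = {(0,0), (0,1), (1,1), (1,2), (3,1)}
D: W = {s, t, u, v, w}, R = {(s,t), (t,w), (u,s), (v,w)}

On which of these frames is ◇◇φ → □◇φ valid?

D

Frame correspondent (Sahlqvist): ∀x ∀y ∀z ((xR²y ∧ xRz) → ∃w (y = w ∧ zRw)) — i.e. a generalized confluence (Geach) condition.
A: fails — mR²n, mRn but no w with n=w and nRw.
B: fails — w1R²w1, w1Rw2 but no w with w1=w and w2Rw.
C: fails — 0R²0, 0R1 but no w with 0=w and 1Rw.
D: holds.
Valid on: D.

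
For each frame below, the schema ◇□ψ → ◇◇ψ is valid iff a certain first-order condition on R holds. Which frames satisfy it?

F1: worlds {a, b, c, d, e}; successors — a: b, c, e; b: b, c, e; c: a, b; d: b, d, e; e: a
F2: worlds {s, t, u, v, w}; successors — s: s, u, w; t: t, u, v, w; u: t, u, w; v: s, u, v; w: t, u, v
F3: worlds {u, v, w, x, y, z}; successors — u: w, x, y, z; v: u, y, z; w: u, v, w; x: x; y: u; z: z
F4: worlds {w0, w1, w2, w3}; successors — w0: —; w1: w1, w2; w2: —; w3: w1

F1, F2, F3

This is the axiom for a generalized confluence (Geach) condition; its first-order frame correspondent is ∀x ∀y (xRy → ∃w (yRw ∧ xR²w)).
F1: holds.
F2: holds.
F3: holds.
F4: fails — w1Rw2 but no w with w2Rw and w1R²w.
Valid on: F1, F2, F3.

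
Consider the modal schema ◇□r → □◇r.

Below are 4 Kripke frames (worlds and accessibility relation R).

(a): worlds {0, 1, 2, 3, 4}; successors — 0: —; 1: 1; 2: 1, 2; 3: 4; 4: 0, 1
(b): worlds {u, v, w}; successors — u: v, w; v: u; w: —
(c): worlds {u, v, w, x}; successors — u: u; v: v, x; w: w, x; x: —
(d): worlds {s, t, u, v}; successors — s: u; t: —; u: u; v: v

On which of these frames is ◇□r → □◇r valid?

Frame correspondent (Sahlqvist): ∀x ∀y ∀z (Rxy ∧ Rxz → ∃w (Ryw ∧ Rzw)) — i.e. convergence.
(a): fails — R40 and R40 but 0 and 0 have no common successor.
(b): fails — Ruv and Ruw but v and w have no common successor.
(c): fails — Rvv and Rvx but v and x have no common successor.
(d): satisfies the condition.

(d)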